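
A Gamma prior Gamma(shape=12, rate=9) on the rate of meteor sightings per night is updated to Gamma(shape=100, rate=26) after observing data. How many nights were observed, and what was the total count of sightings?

Gamma–Poisson conjugacy: posterior shape = α + Σxᵢ, posterior rate = β + n.
Matching: Σxᵢ = 100 − 12 = 88 and n = 26 − 9 = 17.

n = 17 nights with total 88 sightings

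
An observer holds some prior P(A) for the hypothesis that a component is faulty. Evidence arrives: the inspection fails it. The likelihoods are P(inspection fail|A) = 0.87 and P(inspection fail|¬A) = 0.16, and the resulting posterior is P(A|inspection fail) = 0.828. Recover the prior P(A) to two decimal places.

Bayes' rule in odds form gives O(A|E) = O(A)·[P(E|A)/P(E|¬A)], hence O(A) = O(A|E)/LR.
Posterior odds = 0.828/(1−0.828) = 4.8140. LR = 0.87/0.16 = 5.4375.
Prior odds = 4.8140/5.4375 = 0.8853, so P(A) = 0.8853/(1+0.8853) ≈ 0.47.

P(A) = 0.47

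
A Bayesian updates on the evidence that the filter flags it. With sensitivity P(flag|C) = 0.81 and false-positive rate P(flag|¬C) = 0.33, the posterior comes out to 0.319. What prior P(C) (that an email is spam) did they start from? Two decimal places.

P(C) = 0.16

Bayes' rule in odds form gives O(C|E) = O(C)·[P(E|C)/P(E|¬C)], hence O(C) = O(C|E)/LR.
Posterior odds = 0.319/(1−0.319) = 0.4684. LR = 0.81/0.33 = 2.4545.
Prior odds = 0.4684/2.4545 = 0.1908, so P(C) = 0.1908/(1+0.1908) ≈ 0.16.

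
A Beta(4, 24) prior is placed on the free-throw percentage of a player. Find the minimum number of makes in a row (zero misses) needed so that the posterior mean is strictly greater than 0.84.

After k makes and 0 misses the posterior is Beta(4+k, 24), with mean (4+k)/(4+24+k).
Set (4+k)/(28+k) > 0.84 and solve: k > (0.84·28 − 4)/(1 − 0.84) = 122.000.
The smallest integer exceeding 122.000 is 123.

k = 123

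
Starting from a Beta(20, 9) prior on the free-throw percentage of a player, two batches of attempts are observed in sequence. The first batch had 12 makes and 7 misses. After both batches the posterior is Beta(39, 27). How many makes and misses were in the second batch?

Sequential conjugate updates are equivalent to a single update on the pooled data, so total successes = posterior α − prior α and total failures = posterior β − prior β.
Total across both batches: 39−20=19 makes, 27−9=18 misses.
Subtract the first batch: 19−12=7 makes and 18−7=11 misses.

7 makes and 11 misses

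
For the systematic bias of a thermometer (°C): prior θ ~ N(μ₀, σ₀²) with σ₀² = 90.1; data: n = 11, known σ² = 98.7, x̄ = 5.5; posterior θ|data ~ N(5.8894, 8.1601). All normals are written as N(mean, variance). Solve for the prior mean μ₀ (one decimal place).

The posterior mean is a precision-weighted average: μ_n = (τ₀μ₀ + τ_data·x̄)/(τ₀+τ_data), with τ₀=1/σ₀² and τ_data=n/σ².
Here τ₀ = 1/90.1 = 0.011099 and τ_data = 11/98.7 = 0.111449, so τ_n = 0.122548.
Rearranging for μ₀: μ₀ = (μ_n·τ_n − τ_data·x̄)/τ₀ = (5.8894·0.122548 − 0.111449·5.5) / 0.011099 = 0.108765/0.011099 ≈ 9.8.

μ₀ = 9.8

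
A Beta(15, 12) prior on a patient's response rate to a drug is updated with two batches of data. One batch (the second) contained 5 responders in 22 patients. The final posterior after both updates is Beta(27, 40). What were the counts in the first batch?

7 responders and 11 non-responders

Sequential conjugate updates are equivalent to a single update on the pooled data, so total successes = posterior α − prior α and total failures = posterior β − prior β.
Total across both batches: 27−15=12 responders, 40−12=28 non-responders.
Subtract the second batch: 12−5=7 responders and 28−17=11 non-responders.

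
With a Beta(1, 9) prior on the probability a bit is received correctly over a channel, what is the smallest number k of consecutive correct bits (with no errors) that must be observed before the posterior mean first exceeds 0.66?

After k correct bits and 0 errors the posterior is Beta(1+k, 9), with mean (1+k)/(1+9+k).
Set (1+k)/(10+k) > 0.66 and solve: k > (0.66·10 − 1)/(1 − 0.66) = 16.471.
The smallest integer exceeding 16.471 is 17.

k = 17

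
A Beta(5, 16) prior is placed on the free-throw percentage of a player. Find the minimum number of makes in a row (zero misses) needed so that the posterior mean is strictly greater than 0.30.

k = 2

After k makes and 0 misses the posterior is Beta(5+k, 16), with mean (5+k)/(5+16+k).
Set (5+k)/(21+k) > 0.30 and solve: k > (0.30·21 − 5)/(1 − 0.30) = 1.857.
The smallest integer exceeding 1.857 is 2.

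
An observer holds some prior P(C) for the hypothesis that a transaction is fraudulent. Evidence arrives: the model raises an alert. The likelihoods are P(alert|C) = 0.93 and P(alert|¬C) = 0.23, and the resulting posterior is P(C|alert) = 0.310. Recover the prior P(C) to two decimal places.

P(C) = 0.10

Bayes' rule in odds form gives O(C|E) = O(C)·[P(E|C)/P(E|¬C)], hence O(C) = O(C|E)/LR.
Posterior odds = 0.310/(1−0.310) = 0.4493. LR = 0.93/0.23 = 4.0435.
Prior odds = 0.4493/4.0435 = 0.1111, so P(C) = 0.1111/(1+0.1111) ≈ 0.10.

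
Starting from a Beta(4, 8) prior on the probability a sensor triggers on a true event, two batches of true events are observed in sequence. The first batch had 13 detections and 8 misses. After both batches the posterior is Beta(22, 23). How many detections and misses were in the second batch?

5 detections and 7 misses

Sequential conjugate updates are equivalent to a single update on the pooled data, so total successes = posterior α − prior α and total failures = posterior β − prior β.
Total across both batches: 22−4=18 detections, 23−8=15 misses.
Subtract the first batch: 18−13=5 detections and 15−8=7 misses.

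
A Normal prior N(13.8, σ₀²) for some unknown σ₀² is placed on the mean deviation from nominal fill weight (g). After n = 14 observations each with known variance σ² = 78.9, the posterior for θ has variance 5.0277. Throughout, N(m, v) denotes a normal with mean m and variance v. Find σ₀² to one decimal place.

Posterior precision equals prior precision plus data precision: 1/σ_n² = 1/σ₀² + n/σ².
So 1/σ₀² = 1/5.0277 − 14/78.9 = 0.198898 − 0.177440 = 0.021458.
Hence σ₀² = 1/0.021458 ≈ 46.6.

σ₀² = 46.6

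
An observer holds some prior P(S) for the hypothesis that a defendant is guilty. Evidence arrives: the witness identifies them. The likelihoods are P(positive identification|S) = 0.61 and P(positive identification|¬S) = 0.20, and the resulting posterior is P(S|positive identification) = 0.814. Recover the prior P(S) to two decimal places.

P(S) = 0.59

In odds form, posterior odds = prior odds × likelihood ratio, so prior odds = posterior odds ÷ LR.
Posterior odds = 0.814/(1−0.814) = 4.3763. LR = 0.61/0.20 = 3.0500.
Prior odds = 4.3763/3.0500 = 1.4349, so P(S) = 1.4349/(1+1.4349) ≈ 0.59.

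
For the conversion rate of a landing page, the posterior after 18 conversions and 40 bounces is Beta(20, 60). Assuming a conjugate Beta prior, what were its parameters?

Beta(2, 20)

Under Beta–binomial conjugacy the posterior parameters are (a+s, b+f).
So a = 20 − 18 = 2 and b = 60 − 40 = 20.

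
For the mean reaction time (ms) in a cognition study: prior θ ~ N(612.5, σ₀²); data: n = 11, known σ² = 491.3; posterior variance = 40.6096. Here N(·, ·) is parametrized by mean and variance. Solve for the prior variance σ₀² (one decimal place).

Posterior precision equals prior precision plus data precision: 1/σ_n² = 1/σ₀² + n/σ².
So 1/σ₀² = 1/40.6096 − 11/491.3 = 0.024625 − 0.022390 = 0.002235.
Hence σ₀² = 1/0.002235 ≈ 447.4.

σ₀² = 447.4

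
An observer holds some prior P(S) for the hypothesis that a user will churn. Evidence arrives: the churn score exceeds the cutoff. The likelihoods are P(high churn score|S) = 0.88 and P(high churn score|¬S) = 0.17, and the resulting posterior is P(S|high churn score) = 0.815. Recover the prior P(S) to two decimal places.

Bayes' rule in odds form gives O(S|E) = O(S)·[P(E|S)/P(E|¬S)], hence O(S) = O(S|E)/LR.
Posterior odds = 0.815/(1−0.815) = 4.4054. LR = 0.88/0.17 = 5.1765.
Prior odds = 4.4054/5.1765 = 0.8510, so P(S) = 0.8510/(1+0.8510) ≈ 0.46.

P(S) = 0.46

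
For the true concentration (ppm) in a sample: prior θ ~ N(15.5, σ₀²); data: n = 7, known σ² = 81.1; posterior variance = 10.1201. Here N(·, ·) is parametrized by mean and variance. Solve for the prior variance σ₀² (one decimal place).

Posterior precision equals prior precision plus data precision: 1/σ_n² = 1/σ₀² + n/σ².
So 1/σ₀² = 1/10.1201 − 7/81.1 = 0.098813 − 0.086313 = 0.012500.
Hence σ₀² = 1/0.012500 ≈ 80.0.

σ₀² = 80.0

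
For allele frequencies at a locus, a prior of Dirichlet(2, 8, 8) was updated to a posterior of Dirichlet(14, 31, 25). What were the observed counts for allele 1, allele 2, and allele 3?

counts (12, 23, 17)

For a Dirichlet(α) prior with multinomial counts c, the posterior is Dirichlet(α + c) componentwise.
Counts are posterior − prior componentwise: 14−2=12, 31−8=23, 25−8=17.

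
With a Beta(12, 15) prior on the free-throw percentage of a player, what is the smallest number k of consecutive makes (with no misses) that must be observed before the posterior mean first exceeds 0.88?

After k makes and 0 misses the posterior is Beta(12+k, 15), with mean (12+k)/(12+15+k).
Set (12+k)/(27+k) > 0.88 and solve: k > (0.88·27 − 12)/(1 − 0.88) = 98.000.
The smallest integer exceeding 98.000 is 99.

k = 99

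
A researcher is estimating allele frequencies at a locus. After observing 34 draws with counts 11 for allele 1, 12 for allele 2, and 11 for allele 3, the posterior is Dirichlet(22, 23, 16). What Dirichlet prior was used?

For a Dirichlet(α) prior with multinomial counts c, the posterior is Dirichlet(α + c) componentwise.
Subtract each count from the matching posterior parameter: 22−11=11, 23−12=11, 16−11=5.

Dirichlet(11, 11, 5)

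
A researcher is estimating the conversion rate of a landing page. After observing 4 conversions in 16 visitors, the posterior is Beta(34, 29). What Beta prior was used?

Beta is conjugate to the binomial likelihood: posterior = Beta(a+s, b+f).
Subtract the data counts: 34−4=30, 29−12=17.

Beta(30, 17)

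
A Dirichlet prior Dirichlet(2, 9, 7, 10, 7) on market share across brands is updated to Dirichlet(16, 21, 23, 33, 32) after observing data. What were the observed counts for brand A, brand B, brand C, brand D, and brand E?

counts (14, 12, 16, 23, 25)

For a Dirichlet(α) prior with multinomial counts c, the posterior is Dirichlet(α + c) componentwise.
Counts are posterior − prior componentwise: 16−2=14, 21−9=12, 23−7=16, 33−10=23, 32−7=25.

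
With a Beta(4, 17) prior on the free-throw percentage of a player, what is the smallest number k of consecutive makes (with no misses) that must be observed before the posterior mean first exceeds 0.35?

After k makes and 0 misses the posterior is Beta(4+k, 17), with mean (4+k)/(4+17+k).
Set (4+k)/(21+k) > 0.35 and solve: k > (0.35·21 − 4)/(1 − 0.35) = 5.154.
The smallest integer exceeding 5.154 is 6.

k = 6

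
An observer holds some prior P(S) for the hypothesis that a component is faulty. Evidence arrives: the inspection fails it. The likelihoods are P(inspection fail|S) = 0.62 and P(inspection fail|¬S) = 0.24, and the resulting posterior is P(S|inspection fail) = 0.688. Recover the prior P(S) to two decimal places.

Bayes' rule in odds form gives O(S|E) = O(S)·[P(E|S)/P(E|¬S)], hence O(S) = O(S|E)/LR.
Posterior odds = 0.688/(1−0.688) = 2.2051. LR = 0.62/0.24 = 2.5833.
Prior odds = 2.2051/2.5833 = 0.8536, so P(S) = 0.8536/(1+0.8536) ≈ 0.46.

P(S) = 0.46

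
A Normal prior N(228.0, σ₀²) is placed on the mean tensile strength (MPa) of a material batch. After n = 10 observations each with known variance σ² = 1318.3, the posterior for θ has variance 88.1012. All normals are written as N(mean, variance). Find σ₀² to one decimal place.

σ₀² = 265.6

For the Normal–Normal model with known σ², precisions add: τ_n = τ₀ + n/σ².
So 1/σ₀² = 1/88.1012 − 10/1318.3 = 0.011351 − 0.007586 = 0.003765.
Hence σ₀² = 1/0.003765 ≈ 265.6.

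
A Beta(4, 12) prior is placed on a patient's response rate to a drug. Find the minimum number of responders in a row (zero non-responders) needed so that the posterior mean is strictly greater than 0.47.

After k responders and 0 non-responders the posterior is Beta(4+k, 12), with mean (4+k)/(4+12+k).
Set (4+k)/(16+k) > 0.47 and solve: k > (0.47·16 − 4)/(1 − 0.47) = 6.642.
The smallest integer exceeding 6.642 is 7, and checking k=7: (11)/(23) = 0.4783 > 0.47.

k = 7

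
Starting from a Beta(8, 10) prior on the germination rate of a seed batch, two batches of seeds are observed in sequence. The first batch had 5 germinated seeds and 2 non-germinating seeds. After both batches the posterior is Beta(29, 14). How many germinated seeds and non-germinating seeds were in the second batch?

Sequential conjugate updates are equivalent to a single update on the pooled data, so total successes = posterior α − prior α and total failures = posterior β − prior β.
Total across both batches: 29−8=21 germinated seeds, 14−10=4 non-germinating seeds.
Subtract the first batch: 21−5=16 germinated seeds and 4−2=2 non-germinating seeds.

16 germinated seeds and 2 non-germinating seeds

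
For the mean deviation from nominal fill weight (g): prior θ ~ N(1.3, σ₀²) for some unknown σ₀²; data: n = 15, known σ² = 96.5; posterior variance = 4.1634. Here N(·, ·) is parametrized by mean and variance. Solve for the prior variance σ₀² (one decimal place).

For the Normal–Normal model with known σ², precisions add: τ_n = τ₀ + n/σ².
So 1/σ₀² = 1/4.1634 − 15/96.5 = 0.240188 − 0.155440 = 0.084748.
Hence σ₀² = 1/0.084748 ≈ 11.8.

σ₀² = 11.8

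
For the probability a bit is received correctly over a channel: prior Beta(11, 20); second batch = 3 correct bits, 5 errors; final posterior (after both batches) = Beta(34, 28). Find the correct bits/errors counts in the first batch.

Sequential conjugate updates are equivalent to a single update on the pooled data, so total successes = posterior α − prior α and total failures = posterior β − prior β.
Total across both batches: 34−11=23 correct bits, 28−20=8 errors.
Subtract the second batch: 23−3=20 correct bits and 8−5=3 errors.

20 correct bits and 3 errors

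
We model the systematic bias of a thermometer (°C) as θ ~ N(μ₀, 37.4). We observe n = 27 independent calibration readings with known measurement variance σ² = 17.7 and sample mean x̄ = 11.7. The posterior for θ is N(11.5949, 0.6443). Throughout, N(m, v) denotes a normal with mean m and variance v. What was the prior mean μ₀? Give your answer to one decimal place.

μ₀ = 5.6

With known observation variance, the Normal–Normal posterior has precision τ_n = τ₀ + n/σ² and mean μ_n = (τ₀μ₀ + (n/σ²)x̄)/τ_n.
Here τ₀ = 1/37.4 = 0.026738 and τ_data = 27/17.7 = 1.525424, so τ_n = 1.552162.
Rearranging for μ₀: μ₀ = (μ_n·τ_n − τ_data·x̄)/τ₀ = (11.5949·1.552162 − 1.525424·11.7) / 0.026738 = 0.149702/0.026738 ≈ 5.6.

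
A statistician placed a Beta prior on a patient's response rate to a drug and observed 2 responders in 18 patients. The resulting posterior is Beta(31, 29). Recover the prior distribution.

Beta(29, 13)

Under Beta–binomial conjugacy the posterior parameters are (α+s, β+f).
Subtract the data counts: 31−2=29, 29−16=13.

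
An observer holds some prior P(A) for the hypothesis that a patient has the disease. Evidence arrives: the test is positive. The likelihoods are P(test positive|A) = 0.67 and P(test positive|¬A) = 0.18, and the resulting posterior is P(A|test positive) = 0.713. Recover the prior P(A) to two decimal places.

Bayes' rule in odds form gives O(A|E) = O(A)·[P(E|A)/P(E|¬A)], hence O(A) = O(A|E)/LR.
Posterior odds = 0.713/(1−0.713) = 2.4843. LR = 0.67/0.18 = 3.7222.
Prior odds = 2.4843/3.7222 = 0.6674, so P(A) = 0.6674/(1+0.6674) ≈ 0.40.

P(A) = 0.40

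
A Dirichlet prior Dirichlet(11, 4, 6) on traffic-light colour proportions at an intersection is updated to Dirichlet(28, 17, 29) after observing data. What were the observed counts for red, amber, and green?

counts (17, 13, 23)

For a Dirichlet(α) prior with multinomial counts c, the posterior is Dirichlet(α + c) componentwise.
Counts are posterior − prior componentwise: 28−11=17, 17−4=13, 29−6=23.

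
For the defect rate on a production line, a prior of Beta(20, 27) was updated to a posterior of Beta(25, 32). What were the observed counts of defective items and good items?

A Beta(α, β) prior with s successes and f failures in binomial data gives a Beta(α+s, β+f) posterior.
So s = 25 − 20 = 5 and f = 32 − 27 = 5.

5 defective items and 5 good items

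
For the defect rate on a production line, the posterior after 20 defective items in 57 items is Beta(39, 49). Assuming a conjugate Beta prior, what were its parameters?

Under Beta–binomial conjugacy the posterior parameters are (a+s, b+f).
So a = 39 − 20 = 19 and b = 49 − 37 = 12.

Beta(19, 12)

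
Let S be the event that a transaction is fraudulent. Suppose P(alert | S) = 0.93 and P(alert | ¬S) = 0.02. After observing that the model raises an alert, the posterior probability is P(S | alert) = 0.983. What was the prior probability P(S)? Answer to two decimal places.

P(S) = 0.55

Bayes' rule in odds form gives O(S|E) = O(S)·[P(E|S)/P(E|¬S)], hence O(S) = O(S|E)/LR.
Posterior odds = 0.983/(1−0.983) = 57.8235. LR = 0.93/0.02 = 46.5000.
Prior odds = 57.8235/46.5000 = 1.2435, so P(S) = 1.2435/(1+1.2435) ≈ 0.55.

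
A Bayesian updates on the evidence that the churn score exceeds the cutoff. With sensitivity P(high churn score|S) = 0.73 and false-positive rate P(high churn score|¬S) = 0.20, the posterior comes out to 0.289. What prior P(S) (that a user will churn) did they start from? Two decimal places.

Bayes' rule in odds form gives O(S|E) = O(S)·[P(E|S)/P(E|¬S)], hence O(S) = O(S|E)/LR.
Posterior odds = 0.289/(1−0.289) = 0.4065. LR = 0.73/0.20 = 3.6500.
Prior odds = 0.4065/3.6500 = 0.1114, so P(S) = 0.1114/(1+0.1114) ≈ 0.10.

P(S) = 0.10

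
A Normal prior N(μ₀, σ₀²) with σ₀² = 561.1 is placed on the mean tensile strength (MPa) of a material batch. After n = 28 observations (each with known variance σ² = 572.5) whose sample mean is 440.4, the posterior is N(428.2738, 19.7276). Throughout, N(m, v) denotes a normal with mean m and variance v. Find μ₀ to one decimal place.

With known observation variance, the Normal–Normal posterior has precision τ_n = τ₀ + n/σ² and mean μ_n = (τ₀μ₀ + (n/σ²)x̄)/τ_n.
Here τ₀ = 1/561.1 = 0.001782 and τ_data = 28/572.5 = 0.048908, so τ_n = 0.050690.
Rearranging for μ₀: μ₀ = (μ_n·τ_n − τ_data·x̄)/τ₀ = (428.2738·0.050690 − 0.048908·440.4) / 0.001782 = 0.170116/0.001782 ≈ 95.5.

μ₀ = 95.5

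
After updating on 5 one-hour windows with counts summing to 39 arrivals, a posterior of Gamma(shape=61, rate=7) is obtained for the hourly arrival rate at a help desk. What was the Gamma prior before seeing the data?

Gamma–Poisson conjugacy: posterior shape = α + Σxᵢ, posterior rate = β + n.
So α = 61 − 39 = 22 and β = 7 − 5 = 2.

Gamma(shape=22, rate=2)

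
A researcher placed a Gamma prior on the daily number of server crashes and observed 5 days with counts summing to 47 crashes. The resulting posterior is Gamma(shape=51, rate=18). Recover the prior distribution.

A Gamma(α, β) prior (rate parametrization) on a Poisson rate with n observations summing to S gives posterior Gamma(α+S, β+n).
So α = 51 − 47 = 4 and β = 18 − 5 = 13.

Gamma(shape=4, rate=13)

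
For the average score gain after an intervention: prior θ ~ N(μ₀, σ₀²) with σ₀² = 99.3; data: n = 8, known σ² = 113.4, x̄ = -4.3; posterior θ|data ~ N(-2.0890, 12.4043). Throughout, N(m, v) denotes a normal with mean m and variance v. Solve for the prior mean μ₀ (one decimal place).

With known observation variance, the Normal–Normal posterior has precision τ_n = τ₀ + n/σ² and mean μ_n = (τ₀μ₀ + (n/σ²)x̄)/τ_n.
Here τ₀ = 1/99.3 = 0.010070 and τ_data = 8/113.4 = 0.070547, so τ_n = 0.080617.
Rearranging for μ₀: μ₀ = (μ_n·τ_n − τ_data·x̄)/τ₀ = (-2.0890·0.080617 − 0.070547·-4.3) / 0.010070 = 0.134943/0.010070 ≈ 13.4.

μ₀ = 13.4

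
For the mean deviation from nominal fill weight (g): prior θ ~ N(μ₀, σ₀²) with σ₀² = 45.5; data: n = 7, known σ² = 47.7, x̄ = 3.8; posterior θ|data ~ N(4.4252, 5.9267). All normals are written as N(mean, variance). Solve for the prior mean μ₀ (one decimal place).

With known observation variance, the Normal–Normal posterior has precision τ_n = τ₀ + n/σ² and mean μ_n = (τ₀μ₀ + (n/σ²)x̄)/τ_n.
Here τ₀ = 1/45.5 = 0.021978 and τ_data = 7/47.7 = 0.146751, so τ_n = 0.168729.
Rearranging for μ₀: μ₀ = (μ_n·τ_n − τ_data·x̄)/τ₀ = (4.4252·0.168729 − 0.146751·3.8) / 0.021978 = 0.189006/0.021978 ≈ 8.6.

μ₀ = 8.6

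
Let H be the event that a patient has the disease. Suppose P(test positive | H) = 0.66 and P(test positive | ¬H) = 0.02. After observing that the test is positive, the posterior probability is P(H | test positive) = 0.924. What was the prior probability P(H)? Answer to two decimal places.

P(H) = 0.27

Bayes' rule in odds form gives O(H|E) = O(H)·[P(E|H)/P(E|¬H)], hence O(H) = O(H|E)/LR.
Posterior odds = 0.924/(1−0.924) = 12.1579. LR = 0.66/0.02 = 33.0000.
Prior odds = 12.1579/33.0000 = 0.3684, so P(H) = 0.3684/(1+0.3684) ≈ 0.27.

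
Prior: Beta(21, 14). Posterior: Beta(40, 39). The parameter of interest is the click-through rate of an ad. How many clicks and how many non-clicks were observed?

19 clicks and 25 non-clicks

Beta is conjugate to the binomial likelihood: posterior = Beta(α+s, β+f).
So s = 40 − 21 = 19 and f = 39 − 14 = 25.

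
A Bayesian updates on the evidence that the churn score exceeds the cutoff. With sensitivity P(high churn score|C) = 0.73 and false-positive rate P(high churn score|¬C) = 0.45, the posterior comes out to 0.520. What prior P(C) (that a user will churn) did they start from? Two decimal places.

In odds form, posterior odds = prior odds × likelihood ratio, so prior odds = posterior odds ÷ LR.
Posterior odds = 0.520/(1−0.520) = 1.0833. LR = 0.73/0.45 = 1.6222.
Prior odds = 1.0833/1.6222 = 0.6678, so P(C) = 0.6678/(1+0.6678) ≈ 0.40.

P(C) = 0.40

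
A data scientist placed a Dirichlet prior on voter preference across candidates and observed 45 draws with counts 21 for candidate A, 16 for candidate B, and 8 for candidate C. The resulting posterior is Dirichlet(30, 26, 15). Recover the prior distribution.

For a Dirichlet(α) prior with multinomial counts c, the posterior is Dirichlet(α + c) componentwise.
Subtract each count from the matching posterior parameter: 30−21=9, 26−16=10, 15−8=7.

Dirichlet(9, 10, 7)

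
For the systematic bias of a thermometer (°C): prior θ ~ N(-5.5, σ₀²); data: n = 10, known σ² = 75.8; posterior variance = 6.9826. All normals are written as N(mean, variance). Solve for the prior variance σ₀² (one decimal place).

Posterior precision equals prior precision plus data precision: 1/σ_n² = 1/σ₀² + n/σ².
So 1/σ₀² = 1/6.9826 − 10/75.8 = 0.143213 − 0.131926 = 0.011287.
Hence σ₀² = 1/0.011287 ≈ 88.6.

σ₀² = 88.6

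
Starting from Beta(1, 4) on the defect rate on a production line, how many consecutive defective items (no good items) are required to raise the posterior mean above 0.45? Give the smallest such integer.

k = 3

After k defective items and 0 good items the posterior is Beta(1+k, 4), with mean (1+k)/(1+4+k).
Set (1+k)/(5+k) > 0.45 and solve: k > (0.45·5 − 1)/(1 − 0.45) = 2.273.
The smallest integer exceeding 2.273 is 3, and checking k=3: (4)/(8) = 0.5000 > 0.45.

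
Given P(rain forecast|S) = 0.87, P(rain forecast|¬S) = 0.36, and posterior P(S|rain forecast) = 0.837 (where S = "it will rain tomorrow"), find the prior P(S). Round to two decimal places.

In odds form, posterior odds = prior odds × likelihood ratio, so prior odds = posterior odds ÷ LR.
Posterior odds = 0.837/(1−0.837) = 5.1350. LR = 0.87/0.36 = 2.4167.
Prior odds = 5.1350/2.4167 = 2.1248, so P(S) = 2.1248/(1+2.1248) ≈ 0.68.

P(S) = 0.68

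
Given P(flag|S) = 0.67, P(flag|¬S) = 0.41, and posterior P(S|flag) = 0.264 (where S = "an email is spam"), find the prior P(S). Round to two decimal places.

Bayes' rule in odds form gives O(S|E) = O(S)·[P(E|S)/P(E|¬S)], hence O(S) = O(S|E)/LR.
Posterior odds = 0.264/(1−0.264) = 0.3587. LR = 0.67/0.41 = 1.6341.
Prior odds = 0.3587/1.6341 = 0.2195, so P(S) = 0.2195/(1+0.2195) ≈ 0.18.

P(S) = 0.18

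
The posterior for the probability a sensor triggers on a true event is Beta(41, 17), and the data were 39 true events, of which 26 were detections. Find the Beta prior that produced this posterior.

Beta(15, 4)

Beta is conjugate to the binomial likelihood: posterior = Beta(a+s, b+f).
So a = 41 − 26 = 15 and b = 17 − 13 = 4.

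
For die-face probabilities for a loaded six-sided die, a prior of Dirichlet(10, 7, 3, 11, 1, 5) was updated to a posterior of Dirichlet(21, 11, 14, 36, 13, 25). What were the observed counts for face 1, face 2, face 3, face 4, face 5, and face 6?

For a Dirichlet(α) prior with multinomial counts c, the posterior is Dirichlet(α + c) componentwise.
Counts are posterior − prior componentwise: 21−10=11, 11−7=4, 14−3=11, 36−11=25, 13−1=12, 25−5=20.

counts (11, 4, 11, 25, 12, 20)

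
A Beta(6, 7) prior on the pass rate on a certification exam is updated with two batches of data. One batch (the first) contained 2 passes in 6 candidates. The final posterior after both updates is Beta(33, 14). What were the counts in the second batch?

25 passes and 3 failures

Because Beta–binomial updating is additive in the counts, the combined data contributed (α_post−α_prior, β_post−β_prior) successes and failures.
Total across both batches: 33−6=27 passes, 14−7=7 failures.
Subtract the first batch: 27−2=25 passes and 7−4=3 failures.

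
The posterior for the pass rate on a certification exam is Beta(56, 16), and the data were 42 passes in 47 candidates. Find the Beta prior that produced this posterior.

Under Beta–binomial conjugacy the posterior parameters are (a+s, b+f).
So a = 56 − 42 = 14 and b = 16 − 5 = 11.

Beta(14, 11)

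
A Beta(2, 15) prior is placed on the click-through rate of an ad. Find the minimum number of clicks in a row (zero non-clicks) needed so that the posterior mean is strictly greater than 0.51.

After k clicks and 0 non-clicks the posterior is Beta(2+k, 15), with mean (2+k)/(2+15+k).
Set (2+k)/(17+k) > 0.51 and solve: k > (0.51·17 − 2)/(1 − 0.51) = 13.612.
The smallest integer exceeding 13.612 is 14.

k = 14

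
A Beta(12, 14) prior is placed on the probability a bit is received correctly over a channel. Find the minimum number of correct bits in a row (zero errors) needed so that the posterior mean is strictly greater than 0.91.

k = 130

After k correct bits and 0 errors the posterior is Beta(12+k, 14), with mean (12+k)/(12+14+k).
Set (12+k)/(26+k) > 0.91 and solve: k > (0.91·26 − 12)/(1 − 0.91) = 129.556.
The smallest integer exceeding 129.556 is 130, and checking k=130: (142)/(156) = 0.9103 > 0.91.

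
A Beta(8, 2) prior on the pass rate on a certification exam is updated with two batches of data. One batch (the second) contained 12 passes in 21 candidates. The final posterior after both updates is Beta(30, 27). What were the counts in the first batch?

10 passes and 16 failures

Because Beta–binomial updating is additive in the counts, the combined data contributed (α_post−α_prior, β_post−β_prior) successes and failures.
Total across both batches: 30−8=22 passes, 27−2=25 failures.
Subtract the second batch: 22−12=10 passes and 25−9=16 failures.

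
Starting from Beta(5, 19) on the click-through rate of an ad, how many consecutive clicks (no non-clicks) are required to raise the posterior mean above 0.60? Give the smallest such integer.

After k clicks and 0 non-clicks the posterior is Beta(5+k, 19), with mean (5+k)/(5+19+k).
Set (5+k)/(24+k) > 0.60 and solve: k > (0.60·24 − 5)/(1 − 0.60) = 23.500.
The smallest integer exceeding 23.500 is 24, and checking k=24: (29)/(48) = 0.6042 > 0.60.

k = 24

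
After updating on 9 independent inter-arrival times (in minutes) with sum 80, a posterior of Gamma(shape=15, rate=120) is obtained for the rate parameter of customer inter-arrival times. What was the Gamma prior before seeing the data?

Gamma–exponential conjugacy: posterior shape = α + n, posterior rate = β + Σtᵢ.
So α = 15 − 9 = 6 and β = 120 − 80 = 40.

Gamma(shape=6, rate=40)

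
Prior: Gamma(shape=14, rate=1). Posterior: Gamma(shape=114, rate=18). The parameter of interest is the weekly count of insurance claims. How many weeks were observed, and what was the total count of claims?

Gamma–Poisson conjugacy: posterior shape = α + Σxᵢ, posterior rate = β + n.
Matching: Σxᵢ = 114 − 14 = 100 and n = 18 − 1 = 17.

n = 17 weeks with total 100 claims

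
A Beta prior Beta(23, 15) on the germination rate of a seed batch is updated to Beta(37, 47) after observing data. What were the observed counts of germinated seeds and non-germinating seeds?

14 germinated seeds and 32 non-germinating seeds

Under Beta–binomial conjugacy the posterior parameters are (α+s, β+f).
Match parameters: s=37−23=14, f=47−15=32.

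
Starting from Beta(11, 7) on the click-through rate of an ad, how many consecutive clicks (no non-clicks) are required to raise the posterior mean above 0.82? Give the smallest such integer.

After k clicks and 0 non-clicks the posterior is Beta(11+k, 7), with mean (11+k)/(11+7+k).
Set (11+k)/(18+k) > 0.82 and solve: k > (0.82·18 − 11)/(1 − 0.82) = 20.889.
The smallest integer exceeding 20.889 is 21, and checking k=21: (32)/(39) = 0.8205 > 0.82.

k = 21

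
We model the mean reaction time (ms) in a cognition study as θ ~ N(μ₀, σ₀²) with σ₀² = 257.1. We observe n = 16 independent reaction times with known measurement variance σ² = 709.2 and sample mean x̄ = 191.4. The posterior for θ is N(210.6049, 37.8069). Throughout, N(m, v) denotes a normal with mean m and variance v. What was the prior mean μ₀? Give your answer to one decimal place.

μ₀ = 322.0

With known observation variance, the Normal–Normal posterior has precision τ_n = τ₀ + n/σ² and mean μ_n = (τ₀μ₀ + (n/σ²)x̄)/τ_n.
Here τ₀ = 1/257.1 = 0.003890 and τ_data = 16/709.2 = 0.022561, so τ_n = 0.026451.
Rearranging for μ₀: μ₀ = (μ_n·τ_n − τ_data·x̄)/τ₀ = (210.6049·0.026451 − 0.022561·191.4) / 0.003890 = 1.252535/0.003890 ≈ 322.0.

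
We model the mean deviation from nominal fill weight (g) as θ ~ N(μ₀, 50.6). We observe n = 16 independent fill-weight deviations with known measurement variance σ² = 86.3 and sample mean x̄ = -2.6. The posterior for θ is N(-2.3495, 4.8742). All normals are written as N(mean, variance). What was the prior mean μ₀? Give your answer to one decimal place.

The posterior mean is a precision-weighted average: μ_n = (τ₀μ₀ + τ_data·x̄)/(τ₀+τ_data), with τ₀=1/σ₀² and τ_data=n/σ².
Here τ₀ = 1/50.6 = 0.019763 and τ_data = 16/86.3 = 0.185400, so τ_n = 0.205163.
Rearranging for μ₀: μ₀ = (μ_n·τ_n − τ_data·x̄)/τ₀ = (-2.3495·0.205163 − 0.185400·-2.6) / 0.019763 = 0.000010/0.019763 ≈ 0.0.

μ₀ = 0.0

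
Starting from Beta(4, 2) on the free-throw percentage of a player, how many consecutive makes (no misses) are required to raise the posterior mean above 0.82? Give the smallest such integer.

After k makes and 0 misses the posterior is Beta(4+k, 2), with mean (4+k)/(4+2+k).
Set (4+k)/(6+k) > 0.82 and solve: k > (0.82·6 − 4)/(1 − 0.82) = 5.111.
The smallest integer exceeding 5.111 is 6.

k = 6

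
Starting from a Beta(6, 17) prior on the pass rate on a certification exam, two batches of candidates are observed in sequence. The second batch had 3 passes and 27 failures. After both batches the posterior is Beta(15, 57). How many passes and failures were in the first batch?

6 passes and 13 failures

Sequential conjugate updates are equivalent to a single update on the pooled data, so total successes = posterior α − prior α and total failures = posterior β − prior β.
Total across both batches: 15−6=9 passes, 57−17=40 failures.
Subtract the second batch: 9−3=6 passes and 40−27=13 failures.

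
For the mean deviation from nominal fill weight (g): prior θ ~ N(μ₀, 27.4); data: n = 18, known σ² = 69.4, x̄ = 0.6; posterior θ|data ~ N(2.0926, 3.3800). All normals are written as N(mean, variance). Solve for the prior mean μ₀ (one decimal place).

With known observation variance, the Normal–Normal posterior has precision τ_n = τ₀ + n/σ² and mean μ_n = (τ₀μ₀ + (n/σ²)x̄)/τ_n.
Here τ₀ = 1/27.4 = 0.036496 and τ_data = 18/69.4 = 0.259366, so τ_n = 0.295862.
Rearranging for μ₀: μ₀ = (μ_n·τ_n − τ_data·x̄)/τ₀ = (2.0926·0.295862 − 0.259366·0.6) / 0.036496 = 0.463501/0.036496 ≈ 12.7.

μ₀ = 12.7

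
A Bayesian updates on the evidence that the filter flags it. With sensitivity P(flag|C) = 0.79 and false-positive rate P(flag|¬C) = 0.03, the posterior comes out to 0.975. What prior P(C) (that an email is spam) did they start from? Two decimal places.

In odds form, posterior odds = prior odds × likelihood ratio, so prior odds = posterior odds ÷ LR.
Posterior odds = 0.975/(1−0.975) = 39.0000. LR = 0.79/0.03 = 26.3333.
Prior odds = 39.0000/26.3333 = 1.4810, so P(C) = 1.4810/(1+1.4810) ≈ 0.60.

P(C) = 0.60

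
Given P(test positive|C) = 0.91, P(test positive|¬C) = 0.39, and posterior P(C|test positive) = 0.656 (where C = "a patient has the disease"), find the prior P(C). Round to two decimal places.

P(C) = 0.45

Bayes' rule in odds form gives O(C|E) = O(C)·[P(E|C)/P(E|¬C)], hence O(C) = O(C|E)/LR.
Posterior odds = 0.656/(1−0.656) = 1.9070. LR = 0.91/0.39 = 2.3333.
Prior odds = 1.9070/2.3333 = 0.8173, so P(C) = 0.8173/(1+0.8173) ≈ 0.45.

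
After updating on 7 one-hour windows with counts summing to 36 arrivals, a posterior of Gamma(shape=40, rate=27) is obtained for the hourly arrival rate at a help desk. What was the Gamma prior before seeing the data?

Gamma(shape=4, rate=20)

Gamma–Poisson conjugacy: posterior shape = α + Σxᵢ, posterior rate = β + n.
So α = 40 − 36 = 4 and β = 27 − 7 = 20.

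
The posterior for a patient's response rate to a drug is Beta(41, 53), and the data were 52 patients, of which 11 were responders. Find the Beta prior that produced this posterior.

Beta(30, 12)

Beta is conjugate to the binomial likelihood: posterior = Beta(a+s, b+f).
Subtract the data counts: 41−11=30, 53−41=12.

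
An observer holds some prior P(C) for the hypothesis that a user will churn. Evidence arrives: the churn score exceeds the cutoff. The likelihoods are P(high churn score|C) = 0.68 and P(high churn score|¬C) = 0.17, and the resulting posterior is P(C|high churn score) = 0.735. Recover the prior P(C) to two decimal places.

P(C) = 0.41

In odds form, posterior odds = prior odds × likelihood ratio, so prior odds = posterior odds ÷ LR.
Posterior odds = 0.735/(1−0.735) = 2.7736. LR = 0.68/0.17 = 4.0000.
Prior odds = 2.7736/4.0000 = 0.6934, so P(C) = 0.6934/(1+0.6934) ≈ 0.41.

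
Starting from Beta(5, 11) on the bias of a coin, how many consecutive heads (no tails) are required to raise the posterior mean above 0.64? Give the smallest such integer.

After k heads and 0 tails the posterior is Beta(5+k, 11), with mean (5+k)/(5+11+k).
Set (5+k)/(16+k) > 0.64 and solve: k > (0.64·16 − 5)/(1 − 0.64) = 14.556.
The smallest integer exceeding 14.556 is 15, and checking k=15: (20)/(31) = 0.6452 > 0.64.

k = 15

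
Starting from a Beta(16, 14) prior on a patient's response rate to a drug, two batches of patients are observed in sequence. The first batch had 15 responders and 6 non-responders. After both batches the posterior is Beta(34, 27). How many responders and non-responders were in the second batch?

3 responders and 7 non-responders

Sequential conjugate updates are equivalent to a single update on the pooled data, so total successes = posterior α − prior α and total failures = posterior β − prior β.
Total across both batches: 34−16=18 responders, 27−14=13 non-responders.
Subtract the first batch: 18−15=3 responders and 13−6=7 non-responders.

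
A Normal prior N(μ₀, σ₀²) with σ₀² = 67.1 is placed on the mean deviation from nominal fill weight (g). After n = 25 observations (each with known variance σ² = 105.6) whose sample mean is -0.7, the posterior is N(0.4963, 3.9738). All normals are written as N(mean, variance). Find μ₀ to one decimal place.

μ₀ = 19.5

With known observation variance, the Normal–Normal posterior has precision τ_n = τ₀ + n/σ² and mean μ_n = (τ₀μ₀ + (n/σ²)x̄)/τ_n.
Here τ₀ = 1/67.1 = 0.014903 and τ_data = 25/105.6 = 0.236742, so τ_n = 0.251645.
Rearranging for μ₀: μ₀ = (μ_n·τ_n − τ_data·x̄)/τ₀ = (0.4963·0.251645 − 0.236742·-0.7) / 0.014903 = 0.290611/0.014903 ≈ 19.5.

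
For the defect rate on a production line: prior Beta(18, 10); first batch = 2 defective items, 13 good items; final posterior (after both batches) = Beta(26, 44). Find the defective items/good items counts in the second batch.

6 defective items and 21 good items

Sequential conjugate updates are equivalent to a single update on the pooled data, so total successes = posterior α − prior α and total failures = posterior β − prior β.
Total across both batches: 26−18=8 defective items, 44−10=34 good items.
Subtract the first batch: 8−2=6 defective items and 34−13=21 good items.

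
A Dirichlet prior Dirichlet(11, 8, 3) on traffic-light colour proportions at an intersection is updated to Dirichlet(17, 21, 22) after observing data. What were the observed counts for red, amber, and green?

For a Dirichlet(α) prior with multinomial counts c, the posterior is Dirichlet(α + c) componentwise.
Counts are posterior − prior componentwise: 17−11=6, 21−8=13, 22−3=19.

counts (6, 13, 19)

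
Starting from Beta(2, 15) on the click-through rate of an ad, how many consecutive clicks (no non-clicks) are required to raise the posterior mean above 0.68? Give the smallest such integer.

After k clicks and 0 non-clicks the posterior is Beta(2+k, 15), with mean (2+k)/(2+15+k).
Set (2+k)/(17+k) > 0.68 and solve: k > (0.68·17 − 2)/(1 − 0.68) = 29.875.
The smallest integer exceeding 29.875 is 30.

k = 30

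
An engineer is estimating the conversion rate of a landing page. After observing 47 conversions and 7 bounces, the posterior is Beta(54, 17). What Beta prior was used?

Beta is conjugate to the binomial likelihood: posterior = Beta(a+s, b+f).
So a = 54 − 47 = 7 and b = 17 − 7 = 10.

Beta(7, 10)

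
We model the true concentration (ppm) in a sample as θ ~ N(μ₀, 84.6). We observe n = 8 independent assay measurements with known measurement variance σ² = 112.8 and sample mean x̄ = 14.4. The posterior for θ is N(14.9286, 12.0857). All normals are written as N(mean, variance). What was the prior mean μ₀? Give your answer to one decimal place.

With known observation variance, the Normal–Normal posterior has precision τ_n = τ₀ + n/σ² and mean μ_n = (τ₀μ₀ + (n/σ²)x̄)/τ_n.
Here τ₀ = 1/84.6 = 0.011820 and τ_data = 8/112.8 = 0.070922, so τ_n = 0.082742.
Rearranging for μ₀: μ₀ = (μ_n·τ_n − τ_data·x̄)/τ₀ = (14.9286·0.082742 − 0.070922·14.4) / 0.011820 = 0.213945/0.011820 ≈ 18.1.

μ₀ = 18.1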